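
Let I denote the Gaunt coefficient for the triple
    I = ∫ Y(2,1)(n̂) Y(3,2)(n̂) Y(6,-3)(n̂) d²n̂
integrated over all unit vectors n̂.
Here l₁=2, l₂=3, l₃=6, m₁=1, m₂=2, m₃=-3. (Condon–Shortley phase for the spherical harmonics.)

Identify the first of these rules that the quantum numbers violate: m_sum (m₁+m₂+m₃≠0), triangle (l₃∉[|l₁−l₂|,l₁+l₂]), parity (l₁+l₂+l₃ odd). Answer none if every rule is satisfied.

Σmᵢ = 0  ✓
l₃∈[|l₁−l₂|,l₁+l₂]=[1,5], have l₃=6  ✗
Σlᵢ = 11 ⇒ odd

triangle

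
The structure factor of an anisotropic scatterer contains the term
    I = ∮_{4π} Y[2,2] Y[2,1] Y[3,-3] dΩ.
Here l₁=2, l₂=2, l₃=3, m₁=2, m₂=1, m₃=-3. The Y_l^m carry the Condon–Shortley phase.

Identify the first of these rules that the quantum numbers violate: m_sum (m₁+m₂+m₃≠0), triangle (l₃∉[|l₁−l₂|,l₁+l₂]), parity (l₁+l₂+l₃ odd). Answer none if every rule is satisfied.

Σmᵢ = 0  ✓
l₃∈[|l₁−l₂|,l₁+l₂]=[0,4], have l₃=3  ✓
Σlᵢ = 7 ⇒ odd  ✗

parity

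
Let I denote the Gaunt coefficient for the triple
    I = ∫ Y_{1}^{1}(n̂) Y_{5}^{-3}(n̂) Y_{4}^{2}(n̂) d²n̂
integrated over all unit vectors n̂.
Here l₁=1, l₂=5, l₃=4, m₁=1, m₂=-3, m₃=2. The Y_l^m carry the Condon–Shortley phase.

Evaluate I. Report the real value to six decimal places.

-0.259847

Rules hold: Σm=0, L=10 even, 4≤4≤6.
N = 3·11·9 = 297
Δ = 2!·0!·8!/11! = 1/495
Racah Σ t=1..1: t=1:−1/576 = -1/576
⇒ 3j(1 5 4; 0 0 0)² = 5/99, sgn -1
Racah Σ t=0..0: t=0:+1/2880 = 1/2880
⇒ 3j(1 5 4; 1 -3 2)² = 28/495, sgn +1
4πI² = N·(3j₀)²·(3jₘ)² = 28/33
I = -1·√(0.848485/4π) = -0.25984664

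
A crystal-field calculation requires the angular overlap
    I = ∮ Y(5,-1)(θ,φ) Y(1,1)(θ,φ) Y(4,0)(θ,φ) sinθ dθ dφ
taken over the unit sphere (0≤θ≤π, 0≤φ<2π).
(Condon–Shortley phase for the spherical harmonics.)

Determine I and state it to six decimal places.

Checks pass: Σm=0; 10 even; l₃=4∈[4,6].
(2·5+1)(2·1+1)(2·4+1) = 297
Δ: 2! 8! 0! / 11! → 1/495
sum: t=1:−1/576 = -1/576
3j²(5 1 4; 0 0 0) = Δ·Π!·Σ² = 5/99  (sign -1)
sum: t=2:+1/1152 = 1/1152
3j²(5 1 4; -1 1 0) = Δ·Π!·Σ² = 1/33  (sign +1)
combine: 4πI² = 297·5/99·1/33 = 5/11
take √, sign -1: I = -0.19018827

-0.190188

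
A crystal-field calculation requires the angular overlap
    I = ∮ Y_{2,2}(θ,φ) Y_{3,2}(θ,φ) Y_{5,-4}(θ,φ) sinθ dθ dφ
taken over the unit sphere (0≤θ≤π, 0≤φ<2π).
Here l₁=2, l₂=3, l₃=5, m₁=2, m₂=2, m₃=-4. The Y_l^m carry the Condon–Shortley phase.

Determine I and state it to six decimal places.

m-sum 0 ✓  L=10 even ✓  1≤5≤5 ✓
Π(2lᵢ+1) = 5×7×11 = 385
triangle coeff Δ(2,3,5) = 1/2310
Σ_t [0,0]: t=0:+1/144 = 1/144
(3j)²=10/231 [(2 3 5; 0 0 0)], sign=-1
Σ_t [0,0]: t=0:+1/2880 = 1/2880
(3j)²=3/55 [(2 3 5; 2 2 -4)], sign=-1
⇒ 4πI² = 10/11
I = (+1)√(10/11/(4π)) = 0.26896683

0.268967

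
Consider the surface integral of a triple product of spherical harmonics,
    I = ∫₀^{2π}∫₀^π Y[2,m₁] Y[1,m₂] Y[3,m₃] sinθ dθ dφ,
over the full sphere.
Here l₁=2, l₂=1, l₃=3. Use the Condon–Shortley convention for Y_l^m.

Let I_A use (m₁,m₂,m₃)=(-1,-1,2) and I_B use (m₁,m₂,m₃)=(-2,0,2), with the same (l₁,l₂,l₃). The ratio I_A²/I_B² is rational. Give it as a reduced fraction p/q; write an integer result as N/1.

Same 2,1,3: normalisation and zero-m 3j drop out of the ratio.
A: Δ: 0! 4! 2! / 7! → 1/105; sum: t=0:+1/12 = 1/12; 3j²(2 1 3; -1 -1 2) = Δ·Π!·Σ² = 2/21  (sign -1)
B: Δ: 0! 4! 2! / 7! → 1/105; sum: t=0:+1/24 = 1/24; 3j²(2 1 3; -2 0 2) = Δ·Π!·Σ² = 1/21  (sign -1)
I_A²/I_B² = (2/21)/(1/21) = 2/1

2/1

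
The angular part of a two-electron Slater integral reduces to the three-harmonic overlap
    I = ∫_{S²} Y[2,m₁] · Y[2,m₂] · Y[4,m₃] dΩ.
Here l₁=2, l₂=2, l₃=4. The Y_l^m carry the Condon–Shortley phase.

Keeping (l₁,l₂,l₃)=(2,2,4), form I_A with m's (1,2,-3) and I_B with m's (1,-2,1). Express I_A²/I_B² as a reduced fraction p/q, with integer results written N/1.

7/1

Shared (l₁,l₂,l₃)=(2,2,4): N and (l;000)² cancel in I_A²/I_B².
A: Δ = 0!·4!·4!/9! = 1/630; Racah Σ t=0..0: t=0:+1/144 = 1/144; ⇒ 3j(2 2 4; 1 2 -3)² = 1/18, sgn -1
B: Δ = 0!·4!·4!/9! = 1/630; Racah Σ t=0..0: t=0:+1/144 = 1/144; ⇒ 3j(2 2 4; 1 -2 1)² = 1/126, sgn -1
I_A²/I_B² = (1/18)/(1/126) = 7/1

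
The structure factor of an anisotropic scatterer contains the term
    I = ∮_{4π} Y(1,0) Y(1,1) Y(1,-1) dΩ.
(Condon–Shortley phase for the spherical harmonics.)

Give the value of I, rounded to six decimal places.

0.000000

Σlᵢ=3 odd — θ-integrand is odd under cosθ→−cosθ; I=0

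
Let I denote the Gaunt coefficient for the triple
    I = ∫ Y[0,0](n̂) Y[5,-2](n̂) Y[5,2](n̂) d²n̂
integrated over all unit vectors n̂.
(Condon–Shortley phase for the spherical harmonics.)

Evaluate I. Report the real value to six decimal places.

0.282095

m-sum 0 ✓  L=10 even ✓  5≤5≤5 ✓
Π(2lᵢ+1) = 1×11×11 = 121
triangle coeff Δ(0,5,5) = 1/11
Σ_t [0,0]: t=0:+1/14400 = 1/14400
(3j)²=1/11 [(0 5 5; 0 0 0)], sign=-1
Σ_t [0,0]: t=0:+1/30240 = 1/30240
(3j)²=1/11 [(0 5 5; 0 -2 2)], sign=-1
⇒ 4πI² = 1/1
I = (+1)√(1/1/(4π)) = 0.28209479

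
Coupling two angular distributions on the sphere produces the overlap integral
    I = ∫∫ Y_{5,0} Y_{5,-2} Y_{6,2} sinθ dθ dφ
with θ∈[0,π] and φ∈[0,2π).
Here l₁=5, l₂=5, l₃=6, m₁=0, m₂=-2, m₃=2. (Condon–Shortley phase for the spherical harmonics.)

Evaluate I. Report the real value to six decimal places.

Rules hold: Σm=0, L=16 even, 0≤6≤10.
N = 11·11·13 = 1573
Δ = 4!·6!·6!/17! = 1/28588560
Racah Σ t=0..4: t=0:+1/345600 t=1:−1/13824 t=2:+1/5184 t=3:−1/13824 t=4:+1/345600 = 7/129600
⇒ 3j(5 5 6; 0 0 0)² = 80/7293, sgn +1
Racah Σ t=0..3: t=0:+1/103680 t=1:−1/13824 t=2:+1/17280 t=3:−1/207360 = -1/103680
⇒ 3j(5 5 6; 0 -2 2)² = 10/7293, sgn -1
4πI² = N·(3j₀)²·(3jₘ)² = 800/33813
I = -1·√(0.0236595/4π) = -0.04339086

-0.043391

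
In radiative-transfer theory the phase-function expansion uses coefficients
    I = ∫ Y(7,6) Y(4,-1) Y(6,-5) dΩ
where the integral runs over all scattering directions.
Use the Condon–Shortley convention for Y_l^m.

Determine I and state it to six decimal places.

L=17 odd ⇒ parity kills the (l;000) factor ⇒ I = 0

0.000000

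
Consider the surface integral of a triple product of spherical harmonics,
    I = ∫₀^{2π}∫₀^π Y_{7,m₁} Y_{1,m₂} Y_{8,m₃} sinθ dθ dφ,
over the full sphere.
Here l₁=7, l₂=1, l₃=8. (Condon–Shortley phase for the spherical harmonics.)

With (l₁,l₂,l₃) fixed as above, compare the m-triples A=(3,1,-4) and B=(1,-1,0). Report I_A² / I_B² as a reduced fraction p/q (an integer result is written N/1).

33/14

Shared (l₁,l₂,l₃)=(7,1,8): N and (l;000)² cancel in I_A²/I_B².
A: Δ = 0!·14!·2!/17! = 1/2040; Racah Σ t=0..0: t=0:+1/174182400 = 1/174182400; ⇒ 3j(7 1 8; 3 1 -4)² = 11/340, sgn +1
B: Δ = 0!·14!·2!/17! = 1/2040; Racah Σ t=0..0: t=0:+1/58060800 = 1/58060800; ⇒ 3j(7 1 8; 1 -1 0)² = 7/510, sgn +1
I_A²/I_B² = (11/340)/(7/510) = 33/14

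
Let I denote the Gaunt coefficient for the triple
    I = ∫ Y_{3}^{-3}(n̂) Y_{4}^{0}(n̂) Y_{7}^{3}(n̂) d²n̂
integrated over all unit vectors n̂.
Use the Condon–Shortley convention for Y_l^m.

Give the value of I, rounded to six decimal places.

m-sum 0 ✓  L=14 even ✓  1≤7≤7 ✓
Π(2lᵢ+1) = 7×9×15 = 945
triangle coeff Δ(3,4,7) = 1/45045
Σ_t [0,0]: t=0:+1/20736 = 1/20736
(3j)²=35/1287 [(3 4 7; 0 0 0)], sign=-1
Σ_t [0,0]: t=0:+1/414720 = 1/414720
(3j)²=2/429 [(3 4 7; -3 0 3)], sign=+1
⇒ 4πI² = 2450/20449
I = (-1)√(2450/20449/(4π)) = -0.09764322

-0.097643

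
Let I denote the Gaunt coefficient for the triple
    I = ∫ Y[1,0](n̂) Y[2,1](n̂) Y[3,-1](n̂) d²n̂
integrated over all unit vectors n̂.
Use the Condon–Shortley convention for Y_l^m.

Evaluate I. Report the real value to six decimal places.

Rules hold: Σm=0, L=6 even, 1≤3≤3.
N = 3·5·7 = 105
Δ = 0!·2!·4!/7! = 1/105
Racah Σ t=0..0: t=0:+1/4 = 1/4
⇒ 3j(1 2 3; 0 0 0)² = 3/35, sgn -1
Racah Σ t=0..0: t=0:+1/6 = 1/6
⇒ 3j(1 2 3; 0 1 -1)² = 8/105, sgn +1
4πI² = N·(3j₀)²·(3jₘ)² = 24/35
I = -1·√(0.685714/4π) = -0.23359668

-0.233597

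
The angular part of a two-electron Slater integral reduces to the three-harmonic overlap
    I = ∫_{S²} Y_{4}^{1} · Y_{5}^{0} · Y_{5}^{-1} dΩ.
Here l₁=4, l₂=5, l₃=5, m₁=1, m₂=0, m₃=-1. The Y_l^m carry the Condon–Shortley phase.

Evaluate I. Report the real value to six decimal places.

m-sum 0 ✓  L=14 even ✓  1≤5≤9 ✓
Π(2lᵢ+1) = 9×11×11 = 1089
triangle coeff Δ(4,5,5) = 1/3153150
Σ_t [0,4]: t=0:+1/69120 t=1:−1/1728 t=2:+1/576 t=3:−1/1728 t=4:+1/69120 = 7/11520
(3j)²=2/143 [(4 5 5; 0 0 0)], sign=-1
Σ_t [0,3]: t=0:+1/17280 t=1:−1/1152 t=2:+1/864 t=3:−1/6912 = 7/34560
(3j)²=1/429 [(4 5 5; 1 0 -1)], sign=+1
⇒ 4πI² = 6/169
I = (-1)√(6/169/(4π)) = -0.05315295

-0.053153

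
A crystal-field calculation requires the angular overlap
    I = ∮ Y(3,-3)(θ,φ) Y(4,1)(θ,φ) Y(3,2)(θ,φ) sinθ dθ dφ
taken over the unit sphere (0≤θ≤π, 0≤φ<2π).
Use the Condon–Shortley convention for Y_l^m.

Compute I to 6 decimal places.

Rules hold: Σm=0, L=10 even, 1≤3≤7.
N = 7·9·7 = 441
Δ = 4!·2!·4!/11! = 1/34650
Racah Σ t=1..3: t=1:−1/72 t=2:+1/16 t=3:−1/72 = 5/144
⇒ 3j(3 4 3; 0 0 0)² = 2/77, sgn -1
Racah Σ t=4..4: t=4:+1/288 = 1/288
⇒ 3j(3 4 3; -3 1 2)² = 5/231, sgn -1
4πI² = N·(3j₀)²·(3jₘ)² = 30/121
I = +1·√(0.247934/4π) = 0.14046335

0.140463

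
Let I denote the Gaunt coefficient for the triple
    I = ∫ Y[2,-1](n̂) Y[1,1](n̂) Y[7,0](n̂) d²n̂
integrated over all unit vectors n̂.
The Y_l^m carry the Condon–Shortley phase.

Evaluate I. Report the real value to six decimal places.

triangle: need 1≤l₃≤3, have 7; I=0

0.000000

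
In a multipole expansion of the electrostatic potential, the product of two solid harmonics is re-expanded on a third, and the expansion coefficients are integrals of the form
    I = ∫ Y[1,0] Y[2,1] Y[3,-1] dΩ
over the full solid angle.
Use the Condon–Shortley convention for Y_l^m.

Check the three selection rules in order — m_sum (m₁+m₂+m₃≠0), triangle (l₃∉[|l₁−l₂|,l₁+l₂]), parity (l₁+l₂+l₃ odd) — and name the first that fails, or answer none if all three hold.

none

Σmᵢ = 0  ✓
l₃∈[|l₁−l₂|,l₁+l₂]=[1,3], have l₃=3  ✓
Σlᵢ = 6 ⇒ even  ✓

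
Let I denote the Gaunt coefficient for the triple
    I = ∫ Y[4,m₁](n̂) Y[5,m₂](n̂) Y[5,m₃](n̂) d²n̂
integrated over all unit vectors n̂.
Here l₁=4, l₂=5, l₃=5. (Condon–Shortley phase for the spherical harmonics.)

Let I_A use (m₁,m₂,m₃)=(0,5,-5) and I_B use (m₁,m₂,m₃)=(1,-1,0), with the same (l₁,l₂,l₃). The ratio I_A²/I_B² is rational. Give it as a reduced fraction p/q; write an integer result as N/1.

6/1

Shared (l₁,l₂,l₃)=(4,5,5): N and (l;000)² cancel in I_A²/I_B².
A: Δ = 4!·4!·6!/15! = 1/3153150; Racah Σ t=4..4: t=4:+1/414720 = 1/414720; ⇒ 3j(4 5 5; 0 5 -5)² = 2/143, sgn +1
B: Δ = 4!·4!·6!/15! = 1/3153150; Racah Σ t=0..3: t=0:+1/6912 t=1:−1/864 t=2:+1/1152 t=3:−1/17280 = -7/34560; ⇒ 3j(4 5 5; 1 -1 0)² = 1/429, sgn +1
I_A²/I_B² = (2/143)/(1/429) = 6/1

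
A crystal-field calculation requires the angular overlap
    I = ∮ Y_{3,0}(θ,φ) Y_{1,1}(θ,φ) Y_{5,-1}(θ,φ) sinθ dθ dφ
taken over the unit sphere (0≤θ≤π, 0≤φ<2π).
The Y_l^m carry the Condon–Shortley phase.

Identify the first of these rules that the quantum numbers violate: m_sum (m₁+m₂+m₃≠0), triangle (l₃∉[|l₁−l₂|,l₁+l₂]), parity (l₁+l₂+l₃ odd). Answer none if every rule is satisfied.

m₁+m₂+m₃ = 0 + 1 − 1 = 0  ✓
triangle: |3−1|=2 ≤ l₃=5 ≤ 3+1=4  ✗
parity: l₁+l₂+l₃ = 9 is odd

triangle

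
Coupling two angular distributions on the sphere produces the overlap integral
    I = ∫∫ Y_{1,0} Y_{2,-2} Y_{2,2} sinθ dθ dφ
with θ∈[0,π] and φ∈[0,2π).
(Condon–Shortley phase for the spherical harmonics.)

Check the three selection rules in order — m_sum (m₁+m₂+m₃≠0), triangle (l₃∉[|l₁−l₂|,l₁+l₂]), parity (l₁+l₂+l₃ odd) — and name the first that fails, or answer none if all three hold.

m₁+m₂+m₃ = 0 − 2 + 2 = 0  ✓
triangle: |1−2|=1 ≤ l₃=2 ≤ 1+2=3  ✓
parity: l₁+l₂+l₃ = 5 is odd  ✗

parity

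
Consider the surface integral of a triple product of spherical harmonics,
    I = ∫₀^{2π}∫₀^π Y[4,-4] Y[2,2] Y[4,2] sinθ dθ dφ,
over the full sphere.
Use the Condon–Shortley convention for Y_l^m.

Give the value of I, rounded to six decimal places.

Rules hold: Σm=0, L=10 even, 2≤4≤6.
N = 9·5·9 = 405
Δ = 2!·6!·2!/11! = 1/13860
Racah Σ t=0..2: t=0:+1/192 t=1:−1/36 t=2:+1/192 = -5/288
⇒ 3j(4 2 4; 0 0 0)² = 20/693, sgn -1
Racah Σ t=2..2: t=2:+1/2880 = 1/2880
⇒ 3j(4 2 4; -4 2 2)² = 2/165, sgn +1
4πI² = N·(3j₀)²·(3jₘ)² = 120/847
I = -1·√(0.141677/4π) = -0.10618031

-0.106180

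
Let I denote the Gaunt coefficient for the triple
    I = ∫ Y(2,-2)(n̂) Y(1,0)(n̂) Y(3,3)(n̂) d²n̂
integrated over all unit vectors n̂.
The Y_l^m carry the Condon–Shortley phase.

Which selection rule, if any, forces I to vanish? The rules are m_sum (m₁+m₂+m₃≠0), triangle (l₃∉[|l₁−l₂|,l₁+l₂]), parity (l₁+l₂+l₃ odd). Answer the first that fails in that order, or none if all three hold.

azimuthal sum: -2 + 0 + 3 = 1  ✗
1 ≤ 3 ≤ 3 (triangle on l)
L = 2 + 1 + 3 = 6 (even)

m_sum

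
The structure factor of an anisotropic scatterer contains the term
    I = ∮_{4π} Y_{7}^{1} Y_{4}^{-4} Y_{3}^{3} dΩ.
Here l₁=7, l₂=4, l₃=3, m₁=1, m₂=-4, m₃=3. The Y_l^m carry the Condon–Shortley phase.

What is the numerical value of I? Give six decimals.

-0.006738

m-sum 0 ✓  L=14 even ✓  3≤3≤11 ✓
Π(2lᵢ+1) = 15×9×7 = 945
triangle coeff Δ(7,4,3) = 1/45045
Σ_t [4,4]: t=4:+1/20736 = 1/20736
(3j)²=35/1287 [(7 4 3; 0 0 0)], sign=-1
Σ_t [0,0]: t=0:+1/29030400 = 1/29030400
(3j)²=1/45045 [(7 4 3; 1 -4 3)], sign=+1
⇒ 4πI² = 35/61347
I = (-1)√(35/61347/(4π)) = -0.00673802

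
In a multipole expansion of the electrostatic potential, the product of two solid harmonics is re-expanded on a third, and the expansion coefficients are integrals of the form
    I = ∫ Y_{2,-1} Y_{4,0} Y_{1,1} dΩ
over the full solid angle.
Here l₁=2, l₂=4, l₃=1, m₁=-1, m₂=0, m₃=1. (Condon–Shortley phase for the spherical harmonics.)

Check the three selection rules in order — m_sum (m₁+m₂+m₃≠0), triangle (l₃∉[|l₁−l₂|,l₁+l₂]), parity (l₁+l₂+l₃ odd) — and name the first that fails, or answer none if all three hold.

Σmᵢ = 0  ✓
l₃∈[|l₁−l₂|,l₁+l₂]=[2,6], have l₃=1  ✗
Σlᵢ = 7 ⇒ odd

triangle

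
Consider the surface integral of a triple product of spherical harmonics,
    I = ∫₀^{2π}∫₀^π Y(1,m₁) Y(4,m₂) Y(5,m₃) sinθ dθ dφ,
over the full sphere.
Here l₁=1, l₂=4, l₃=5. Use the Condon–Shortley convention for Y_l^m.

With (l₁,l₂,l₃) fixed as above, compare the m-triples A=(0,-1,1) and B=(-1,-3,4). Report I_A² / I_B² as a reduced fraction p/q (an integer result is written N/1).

Same 1,4,5: normalisation and zero-m 3j drop out of the ratio.
A: Δ: 0! 2! 8! / 11! → 1/495; sum: t=0:+1/720 = 1/720; 3j²(1 4 5; 0 -1 1) = Δ·Π!·Σ² = 8/165  (sign +1)
B: Δ: 0! 2! 8! / 11! → 1/495; sum: t=0:+1/10080 = 1/10080; 3j²(1 4 5; -1 -3 4) = Δ·Π!·Σ² = 4/55  (sign -1)
I_A²/I_B² = (8/165)/(4/55) = 2/3

2/3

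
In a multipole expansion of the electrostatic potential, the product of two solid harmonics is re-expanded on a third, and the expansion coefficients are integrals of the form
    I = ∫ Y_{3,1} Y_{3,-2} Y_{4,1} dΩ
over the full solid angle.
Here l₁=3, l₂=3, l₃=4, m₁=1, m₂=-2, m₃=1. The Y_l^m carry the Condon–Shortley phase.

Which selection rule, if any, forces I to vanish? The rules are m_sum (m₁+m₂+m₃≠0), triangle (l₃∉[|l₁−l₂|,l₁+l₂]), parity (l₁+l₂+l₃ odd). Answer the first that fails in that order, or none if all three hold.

m₁+m₂+m₃ = 1 − 2 + 1 = 0  ✓
triangle: |3−3|=0 ≤ l₃=4 ≤ 3+3=6  ✓
parity: l₁+l₂+l₃ = 10 is even  ✓

none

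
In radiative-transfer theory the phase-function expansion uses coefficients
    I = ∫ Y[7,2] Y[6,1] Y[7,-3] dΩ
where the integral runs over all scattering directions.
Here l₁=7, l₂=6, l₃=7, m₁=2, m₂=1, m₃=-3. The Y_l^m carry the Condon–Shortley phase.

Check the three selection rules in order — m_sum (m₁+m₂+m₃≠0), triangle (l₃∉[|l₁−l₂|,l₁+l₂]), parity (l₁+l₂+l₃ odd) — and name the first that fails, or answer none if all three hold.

none

Σmᵢ = 0  ✓
l₃∈[|l₁−l₂|,l₁+l₂]=[1,13], have l₃=7  ✓
Σlᵢ = 20 ⇒ even  ✓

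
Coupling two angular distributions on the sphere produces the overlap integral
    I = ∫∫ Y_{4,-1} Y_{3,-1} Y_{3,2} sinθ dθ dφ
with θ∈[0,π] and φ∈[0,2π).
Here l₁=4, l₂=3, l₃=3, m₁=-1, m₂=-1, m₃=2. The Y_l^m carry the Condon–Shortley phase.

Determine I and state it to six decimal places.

0.145070

m-sum 0 ✓  L=10 even ✓  1≤3≤7 ✓
Π(2lᵢ+1) = 9×7×7 = 441
triangle coeff Δ(4,3,3) = 1/34650
Σ_t [1,3]: t=1:−1/72 t=2:+1/16 t=3:−1/72 = 5/144
(3j)²=2/77 [(4 3 3; 0 0 0)], sign=-1
Σ_t [1,2]: t=1:−1/144 t=2:+1/48 = 1/72
(3j)²=16/693 [(4 3 3; -1 -1 2)], sign=-1
⇒ 4πI² = 32/121
I = (+1)√(32/121/(4π)) = 0.14506992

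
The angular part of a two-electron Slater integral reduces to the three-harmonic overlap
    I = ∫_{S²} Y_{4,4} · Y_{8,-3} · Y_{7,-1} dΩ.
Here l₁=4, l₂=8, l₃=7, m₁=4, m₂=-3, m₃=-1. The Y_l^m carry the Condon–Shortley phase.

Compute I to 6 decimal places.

Σlᵢ=19 odd — θ-integrand is odd under cosθ→−cosθ; I=0

0.000000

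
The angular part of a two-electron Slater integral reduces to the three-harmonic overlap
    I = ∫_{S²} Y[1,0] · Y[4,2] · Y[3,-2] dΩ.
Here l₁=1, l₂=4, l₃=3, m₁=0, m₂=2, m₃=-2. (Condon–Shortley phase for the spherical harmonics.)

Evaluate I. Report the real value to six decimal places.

0.213244

Checks pass: Σm=0; 8 even; l₃=3∈[3,5].
(2·1+1)(2·4+1)(2·3+1) = 189
Δ: 2! 0! 6! / 9! → 1/252
sum: t=1:−1/36 = -1/36
3j²(1 4 3; 0 0 0) = Δ·Π!·Σ² = 4/63  (sign +1)
sum: t=1:−1/120 = -1/120
3j²(1 4 3; 0 2 -2) = Δ·Π!·Σ² = 1/21  (sign +1)
combine: 4πI² = 189·4/63·1/21 = 4/7
take √, sign +1: I = 0.21324362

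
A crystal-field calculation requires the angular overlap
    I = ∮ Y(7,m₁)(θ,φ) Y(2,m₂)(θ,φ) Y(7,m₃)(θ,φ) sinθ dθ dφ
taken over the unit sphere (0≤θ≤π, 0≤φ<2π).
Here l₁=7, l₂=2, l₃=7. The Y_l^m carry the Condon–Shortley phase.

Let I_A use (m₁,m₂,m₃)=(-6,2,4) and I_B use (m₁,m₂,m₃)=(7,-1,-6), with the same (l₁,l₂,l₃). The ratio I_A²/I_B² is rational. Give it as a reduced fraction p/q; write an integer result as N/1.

36/91

l's match ⇒ only the (l;m) 3-j factors differ between A and B.
A: triangle coeff Δ(7,2,7) = 1/185640; Σ_t [2,2]: t=2:+1/159667200 = 1/159667200; (3j)²=9/1190 [(7 2 7; -6 2 4)], sign=-1
B: triangle coeff Δ(7,2,7) = 1/185640; Σ_t [0,0]: t=0:+1/958003200 = 1/958003200; (3j)²=13/680 [(7 2 7; 7 -1 -6)], sign=-1
I_A²/I_B² = (9/1190)/(13/680) = 36/91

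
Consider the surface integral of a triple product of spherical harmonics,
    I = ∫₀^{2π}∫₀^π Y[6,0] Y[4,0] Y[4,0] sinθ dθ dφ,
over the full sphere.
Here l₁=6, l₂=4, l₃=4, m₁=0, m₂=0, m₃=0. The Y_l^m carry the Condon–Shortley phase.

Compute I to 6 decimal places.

Rules hold: Σm=0, L=14 even, 2≤4≤10.
N = 13·9·9 = 1053
Δ = 6!·6!·2!/15! = 1/1261260
Racah Σ t=2..4: t=2:+1/4608 t=3:−1/1296 t=4:+1/4608 = -7/20736
⇒ 3j(6 4 4; 0 0 0)² = 20/1287, sgn -1
(m-triple is (0,0,0) — same symbol as above.)
4πI² = N·(3j₀)²·(3jₘ)² = 400/1573
I = +1·√(0.254291/4π) = 0.14225276

0.142253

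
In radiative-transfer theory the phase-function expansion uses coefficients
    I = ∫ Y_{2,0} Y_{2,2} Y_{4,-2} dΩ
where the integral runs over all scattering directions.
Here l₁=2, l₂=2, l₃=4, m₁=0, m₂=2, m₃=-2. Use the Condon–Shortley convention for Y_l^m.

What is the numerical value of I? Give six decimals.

m-sum 0 ✓  L=8 even ✓  0≤4≤4 ✓
Π(2lᵢ+1) = 5×5×9 = 225
triangle coeff Δ(2,2,4) = 1/630
Σ_t [0,0]: t=0:+1/16 = 1/16
(3j)²=2/35 [(2 2 4; 0 0 0)], sign=+1
Σ_t [0,0]: t=0:+1/96 = 1/96
(3j)²=1/42 [(2 2 4; 0 2 -2)], sign=+1
⇒ 4πI² = 15/49
I = (+1)√(15/49/(4π)) = 0.15607835

0.156078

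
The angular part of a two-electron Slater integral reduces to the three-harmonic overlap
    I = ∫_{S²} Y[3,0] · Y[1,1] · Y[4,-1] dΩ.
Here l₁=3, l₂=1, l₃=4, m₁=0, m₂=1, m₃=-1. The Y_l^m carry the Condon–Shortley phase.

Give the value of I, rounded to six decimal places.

-0.194664

Checks pass: Σm=0; 8 even; l₃=4∈[2,4].
(2·3+1)(2·1+1)(2·4+1) = 189
Δ: 0! 6! 2! / 9! → 1/252
sum: t=0:+1/36 = 1/36
3j²(3 1 4; 0 0 0) = Δ·Π!·Σ² = 4/63  (sign +1)
sum: t=0:+1/72 = 1/72
3j²(3 1 4; 0 1 -1) = Δ·Π!·Σ² = 5/126  (sign -1)
combine: 4πI² = 189·4/63·5/126 = 10/21
take √, sign -1: I = -0.19466390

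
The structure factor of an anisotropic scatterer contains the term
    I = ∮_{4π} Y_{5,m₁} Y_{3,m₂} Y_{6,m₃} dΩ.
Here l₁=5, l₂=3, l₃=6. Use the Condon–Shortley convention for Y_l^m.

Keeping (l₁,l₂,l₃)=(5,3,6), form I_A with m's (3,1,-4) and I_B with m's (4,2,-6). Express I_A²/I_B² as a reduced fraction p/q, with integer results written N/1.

10/33

Shared (l₁,l₂,l₃)=(5,3,6): N and (l;000)² cancel in I_A²/I_B².
A: Δ = 2!·8!·4!/15! = 1/675675; Racah Σ t=0..2: t=0:+1/69120 t=1:−1/30240 t=2:+1/322560 = -1/64512; ⇒ 3j(5 3 6; 3 1 -4)² = 10/1001, sgn -1
B: Δ = 2!·8!·4!/15! = 1/675675; Racah Σ t=1..1: t=1:−1/967680 = -1/967680; ⇒ 3j(5 3 6; 4 2 -6)² = 3/91, sgn -1
I_A²/I_B² = (10/1001)/(3/91) = 10/33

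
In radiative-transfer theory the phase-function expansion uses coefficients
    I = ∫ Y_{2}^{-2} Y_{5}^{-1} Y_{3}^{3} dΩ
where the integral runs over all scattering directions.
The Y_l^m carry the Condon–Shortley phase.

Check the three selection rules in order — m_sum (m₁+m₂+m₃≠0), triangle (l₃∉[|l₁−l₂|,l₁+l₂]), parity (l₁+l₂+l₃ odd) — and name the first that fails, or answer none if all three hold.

none

m₁+m₂+m₃ = -2 − 1 + 3 = 0  ✓
triangle: |2−5|=3 ≤ l₃=3 ≤ 2+5=7  ✓
parity: l₁+l₂+l₃ = 10 is even  ✓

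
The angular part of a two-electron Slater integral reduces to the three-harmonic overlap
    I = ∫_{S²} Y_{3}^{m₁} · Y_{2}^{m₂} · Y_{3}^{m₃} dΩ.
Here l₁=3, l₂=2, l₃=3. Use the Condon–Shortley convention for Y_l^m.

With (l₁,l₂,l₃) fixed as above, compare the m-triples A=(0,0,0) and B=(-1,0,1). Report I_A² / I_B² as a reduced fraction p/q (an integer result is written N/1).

Shared (l₁,l₂,l₃)=(3,2,3): N and (l;000)² cancel in I_A²/I_B².
A: Δ = 2!·4!·2!/9! = 1/3780; Racah Σ t=0..2: t=0:+1/24 t=1:−1/4 t=2:+1/24 = -1/6; ⇒ 3j(3 2 3; 0 0 0)² = 4/105, sgn +1
B: Δ = 2!·4!·2!/9! = 1/3780; Racah Σ t=0..2: t=0:+1/96 t=1:−1/6 t=2:+1/16 = -3/32; ⇒ 3j(3 2 3; -1 0 1)² = 3/140, sgn -1
I_A²/I_B² = (4/105)/(3/140) = 16/9

16/9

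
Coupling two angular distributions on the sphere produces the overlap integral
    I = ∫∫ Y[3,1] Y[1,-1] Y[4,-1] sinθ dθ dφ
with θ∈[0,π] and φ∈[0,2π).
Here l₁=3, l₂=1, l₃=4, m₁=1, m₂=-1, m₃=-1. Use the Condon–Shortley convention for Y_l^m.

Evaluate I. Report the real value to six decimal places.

0.000000

1 − 1 − 1 = -1 ≠ 0: azimuthal integral kills it; I = 0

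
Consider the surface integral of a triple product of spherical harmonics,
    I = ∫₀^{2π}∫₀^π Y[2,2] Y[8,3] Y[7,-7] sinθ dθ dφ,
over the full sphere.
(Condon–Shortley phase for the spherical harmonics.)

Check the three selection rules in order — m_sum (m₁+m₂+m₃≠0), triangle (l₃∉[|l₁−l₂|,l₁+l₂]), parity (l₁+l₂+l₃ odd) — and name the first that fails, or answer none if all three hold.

m₁+m₂+m₃ = 2 + 3 − 7 = -2  ✗
triangle: |2−8|=6 ≤ l₃=7 ≤ 2+8=10
parity: l₁+l₂+l₃ = 17 is odd

m_sum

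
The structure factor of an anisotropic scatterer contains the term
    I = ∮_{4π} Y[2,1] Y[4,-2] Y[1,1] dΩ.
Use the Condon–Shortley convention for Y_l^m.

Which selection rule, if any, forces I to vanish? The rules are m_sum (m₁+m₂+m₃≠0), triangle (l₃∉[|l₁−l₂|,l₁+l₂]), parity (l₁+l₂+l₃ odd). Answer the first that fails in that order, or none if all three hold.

triangle

azimuthal sum: 1 − 2 + 1 = 0  ✓
2 ≤ 1 ≤ 6 (triangle on l)  ✗
L = 2 + 4 + 1 = 7 (odd)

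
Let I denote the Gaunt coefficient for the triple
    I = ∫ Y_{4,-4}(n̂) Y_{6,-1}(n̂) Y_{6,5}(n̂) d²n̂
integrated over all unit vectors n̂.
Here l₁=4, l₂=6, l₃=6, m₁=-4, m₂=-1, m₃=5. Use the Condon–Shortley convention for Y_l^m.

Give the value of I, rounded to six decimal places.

-0.102536

m-sum 0 ✓  L=16 even ✓  2≤6≤10 ✓
Π(2lᵢ+1) = 9×13×13 = 1521
triangle coeff Δ(4,6,6) = 1/15315300
Σ_t [0,4]: t=0:+1/829440 t=1:−1/25920 t=2:+1/9216 t=3:−1/25920 t=4:+1/829440 = 7/207360
(3j)²=28/2431 [(4 6 6; 0 0 0)], sign=+1
Σ_t [4,4]: t=4:+1/2903040 = 1/2903040
(3j)²=5/663 [(4 6 6; -4 -1 5)], sign=-1
⇒ 4πI² = 420/3179
I = (-1)√(420/3179/(4π)) = -0.10253555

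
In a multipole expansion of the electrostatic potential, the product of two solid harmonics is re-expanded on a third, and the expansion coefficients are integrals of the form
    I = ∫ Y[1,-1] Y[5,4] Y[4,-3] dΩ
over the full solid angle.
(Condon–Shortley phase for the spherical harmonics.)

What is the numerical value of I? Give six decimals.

0.294638

Checks pass: Σm=0; 10 even; l₃=4∈[4,6].
(2·1+1)(2·5+1)(2·4+1) = 297
Δ: 2! 0! 8! / 11! → 1/495
sum: t=1:−1/576 = -1/576
3j²(1 5 4; 0 0 0) = Δ·Π!·Σ² = 5/99  (sign -1)
sum: t=2:+1/10080 = 1/10080
3j²(1 5 4; -1 4 -3) = Δ·Π!·Σ² = 4/55  (sign -1)
combine: 4πI² = 297·5/99·4/55 = 12/11
take √, sign +1: I = 0.29463840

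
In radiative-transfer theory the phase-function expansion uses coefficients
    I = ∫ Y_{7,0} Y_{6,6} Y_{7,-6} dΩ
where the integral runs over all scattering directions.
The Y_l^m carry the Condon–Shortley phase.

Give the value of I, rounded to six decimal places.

-0.087336

Rules hold: Σm=0, L=20 even, 1≤7≤13.
N = 15·13·15 = 2925
Δ = 6!·8!·6!/21! = 1/2444321880
Racah Σ t=0..6: t=0:+1/2612736000 t=1:−1/20736000 t=2:+1/1658880 t=3:−1/746496 t=4:+1/1658880 t=5:−1/20736000 t=6:+1/2612736000 = -1/4354560
⇒ 3j(7 6 7; 0 0 0)² = 1000/138567, sgn +1
Racah Σ t=6..6: t=6:+1/2612736000 = 1/2612736000
⇒ 3j(7 6 7; 0 6 -6)² = 22/4845, sgn -1
4πI² = N·(3j₀)²·(3jₘ)² = 10000/104329
I = -1·√(0.0958506/4π) = -0.08733585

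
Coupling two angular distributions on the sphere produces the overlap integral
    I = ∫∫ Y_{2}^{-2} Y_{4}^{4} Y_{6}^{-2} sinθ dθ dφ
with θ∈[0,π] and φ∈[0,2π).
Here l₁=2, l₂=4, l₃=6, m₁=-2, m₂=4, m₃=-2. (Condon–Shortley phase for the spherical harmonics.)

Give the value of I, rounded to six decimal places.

Checks pass: Σm=0; 12 even; l₃=6∈[2,6].
(2·2+1)(2·4+1)(2·6+1) = 585
Δ: 0! 4! 8! / 13! → 1/6435
sum: t=0:+1/2304 = 1/2304
3j²(2 4 6; 0 0 0) = Δ·Π!·Σ² = 5/143  (sign +1)
sum: t=0:+1/967680 = 1/967680
3j²(2 4 6; -2 4 -2) = Δ·Π!·Σ² = 1/6435  (sign +1)
combine: 4πI² = 585·5/143·1/6435 = 5/1573
take √, sign +1: I = 0.01590434

0.015904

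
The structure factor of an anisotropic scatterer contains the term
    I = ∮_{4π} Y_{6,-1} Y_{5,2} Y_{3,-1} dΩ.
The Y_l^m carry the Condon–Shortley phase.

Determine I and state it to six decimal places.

Checks pass: Σm=0; 14 even; l₃=3∈[1,11].
(2·6+1)(2·5+1)(2·3+1) = 1001
Δ: 8! 4! 2! / 15! → 1/675675
sum: t=3:−1/8640 t=4:+1/2304 t=5:−1/8640 = 7/34560
3j²(6 5 3; 0 0 0) = Δ·Π!·Σ² = 7/429  (sign -1)
sum: t=5:−1/5760 t=6:+1/8640 t=7:−1/241920 = -1/16128
3j²(6 5 3; -1 2 -1) = Δ·Π!·Σ² = 5/1001  (sign -1)
combine: 4πI² = 1001·7/429·5/1001 = 35/429
take √, sign +1: I = 0.08057502

0.080575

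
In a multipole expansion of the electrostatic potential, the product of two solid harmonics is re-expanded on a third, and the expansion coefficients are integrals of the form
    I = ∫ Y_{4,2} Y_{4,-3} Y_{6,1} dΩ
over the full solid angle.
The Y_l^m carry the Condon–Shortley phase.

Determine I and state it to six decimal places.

0.160153

Rules hold: Σm=0, L=14 even, 0≤6≤8.
N = 9·9·13 = 1053
Δ = 2!·6!·6!/15! = 1/1261260
Racah Σ t=0..2: t=0:+1/4608 t=1:−1/1296 t=2:+1/4608 = -7/20736
⇒ 3j(4 4 6; 0 0 0)² = 20/1287, sgn -1
Racah Σ t=0..1: t=0:+1/11520 t=1:−1/86400 = 13/172800
⇒ 3j(4 4 6; 2 -3 1)² = 13/660, sgn -1
4πI² = N·(3j₀)²·(3jₘ)² = 39/121
I = +1·√(0.322314/4π) = 0.16015286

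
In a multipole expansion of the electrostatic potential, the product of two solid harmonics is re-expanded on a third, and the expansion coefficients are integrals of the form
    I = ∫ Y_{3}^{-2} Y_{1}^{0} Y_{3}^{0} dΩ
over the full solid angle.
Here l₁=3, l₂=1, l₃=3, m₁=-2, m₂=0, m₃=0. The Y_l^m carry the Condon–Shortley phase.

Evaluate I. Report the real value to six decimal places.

m-sum = -2 + 0 + 0 = -2 ≠ 0 ⇒ I = 0

0.000000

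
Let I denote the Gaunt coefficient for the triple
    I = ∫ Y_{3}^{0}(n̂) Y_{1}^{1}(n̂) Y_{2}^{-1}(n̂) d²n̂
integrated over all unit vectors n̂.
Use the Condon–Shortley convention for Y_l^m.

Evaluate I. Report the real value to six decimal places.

m-sum 0 ✓  L=6 even ✓  2≤2≤4 ✓
Π(2lᵢ+1) = 7×3×5 = 105
triangle coeff Δ(3,1,2) = 1/105
Σ_t [1,1]: t=1:−1/4 = -1/4
(3j)²=3/35 [(3 1 2; 0 0 0)], sign=-1
Σ_t [2,2]: t=2:+1/12 = 1/12
(3j)²=1/35 [(3 1 2; 0 1 -1)], sign=-1
⇒ 4πI² = 9/35
I = (+1)√(9/35/(4π)) = 0.14304817

0.143048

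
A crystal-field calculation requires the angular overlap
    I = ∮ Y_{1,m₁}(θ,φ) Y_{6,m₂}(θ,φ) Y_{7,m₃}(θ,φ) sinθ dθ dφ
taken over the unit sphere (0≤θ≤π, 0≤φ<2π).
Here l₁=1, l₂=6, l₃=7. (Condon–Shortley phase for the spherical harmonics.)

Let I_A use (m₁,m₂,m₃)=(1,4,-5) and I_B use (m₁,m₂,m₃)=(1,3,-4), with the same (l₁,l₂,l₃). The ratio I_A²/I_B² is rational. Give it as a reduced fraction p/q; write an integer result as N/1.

l's match ⇒ only the (l;m) 3-j factors differ between A and B.
A: triangle coeff Δ(1,6,7) = 1/1365; Σ_t [0,0]: t=0:+1/14515200 = 1/14515200; (3j)²=22/455 [(1 6 7; 1 4 -5)], sign=+1
B: triangle coeff Δ(1,6,7) = 1/1365; Σ_t [0,0]: t=0:+1/4354560 = 1/4354560; (3j)²=11/273 [(1 6 7; 1 3 -4)], sign=-1
I_A²/I_B² = (22/455)/(11/273) = 6/5

6/5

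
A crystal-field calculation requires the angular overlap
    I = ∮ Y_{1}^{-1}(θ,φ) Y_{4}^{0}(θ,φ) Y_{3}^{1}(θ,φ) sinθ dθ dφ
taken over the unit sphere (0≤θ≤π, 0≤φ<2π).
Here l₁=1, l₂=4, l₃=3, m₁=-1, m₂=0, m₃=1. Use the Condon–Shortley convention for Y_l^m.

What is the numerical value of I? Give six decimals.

m-sum 0 ✓  L=8 even ✓  3≤3≤5 ✓
Π(2lᵢ+1) = 3×9×7 = 189
triangle coeff Δ(1,4,3) = 1/252
Σ_t [1,1]: t=1:−1/36 = -1/36
(3j)²=4/63 [(1 4 3; 0 0 0)], sign=+1
Σ_t [2,2]: t=2:+1/96 = 1/96
(3j)²=1/42 [(1 4 3; -1 0 1)], sign=+1
⇒ 4πI² = 2/7
I = (+1)√(2/7/(4π)) = 0.15078601

0.150786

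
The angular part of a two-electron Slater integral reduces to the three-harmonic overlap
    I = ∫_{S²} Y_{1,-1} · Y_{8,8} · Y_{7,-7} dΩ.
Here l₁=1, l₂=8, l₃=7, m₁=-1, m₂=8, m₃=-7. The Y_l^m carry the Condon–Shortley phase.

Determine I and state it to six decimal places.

0.335179

Rules hold: Σm=0, L=16 even, 7≤7≤9.
N = 3·17·15 = 765
Δ = 2!·0!·14!/17! = 1/2040
Racah Σ t=1..1: t=1:−1/25401600 = -1/25401600
⇒ 3j(1 8 7; 0 0 0)² = 8/255, sgn +1
Racah Σ t=2..2: t=2:+1/174356582400 = 1/174356582400
⇒ 3j(1 8 7; -1 8 -7)² = 1/17, sgn +1
4πI² = N·(3j₀)²·(3jₘ)² = 24/17
I = +1·√(1.41176/4π) = 0.33517856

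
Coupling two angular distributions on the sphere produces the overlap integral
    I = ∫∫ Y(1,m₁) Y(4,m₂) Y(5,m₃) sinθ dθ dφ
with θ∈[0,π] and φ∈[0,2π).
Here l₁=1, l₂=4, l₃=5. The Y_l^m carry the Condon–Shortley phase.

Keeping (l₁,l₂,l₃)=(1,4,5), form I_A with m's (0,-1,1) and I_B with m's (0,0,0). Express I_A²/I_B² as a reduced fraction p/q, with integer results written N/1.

24/25

Same 1,4,5: normalisation and zero-m 3j drop out of the ratio.
A: Δ: 0! 2! 8! / 11! → 1/495; sum: t=0:+1/720 = 1/720; 3j²(1 4 5; 0 -1 1) = Δ·Π!·Σ² = 8/165  (sign +1)
B: Δ: 0! 2! 8! / 11! → 1/495; sum: t=0:+1/576 = 1/576; 3j²(1 4 5; 0 0 0) = Δ·Π!·Σ² = 5/99  (sign -1)
I_A²/I_B² = (8/165)/(5/99) = 24/25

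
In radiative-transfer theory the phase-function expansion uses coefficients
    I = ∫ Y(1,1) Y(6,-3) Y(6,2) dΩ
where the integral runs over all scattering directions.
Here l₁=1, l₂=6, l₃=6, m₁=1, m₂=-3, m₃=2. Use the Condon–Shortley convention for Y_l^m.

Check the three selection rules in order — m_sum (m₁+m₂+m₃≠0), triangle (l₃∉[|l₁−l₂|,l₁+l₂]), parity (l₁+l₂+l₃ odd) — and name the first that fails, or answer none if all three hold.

Σmᵢ = 0  ✓
l₃∈[|l₁−l₂|,l₁+l₂]=[5,7], have l₃=6  ✓
Σlᵢ = 13 ⇒ odd  ✗

parity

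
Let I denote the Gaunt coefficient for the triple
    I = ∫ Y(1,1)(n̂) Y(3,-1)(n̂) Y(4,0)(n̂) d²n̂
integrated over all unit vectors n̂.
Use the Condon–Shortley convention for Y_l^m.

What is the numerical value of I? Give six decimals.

m-sum 0 ✓  L=8 even ✓  2≤4≤4 ✓
Π(2lᵢ+1) = 3×7×9 = 189
triangle coeff Δ(1,3,4) = 1/252
Σ_t [0,0]: t=0:+1/36 = 1/36
(3j)²=4/63 [(1 3 4; 0 0 0)], sign=+1
Σ_t [0,0]: t=0:+1/96 = 1/96
(3j)²=1/42 [(1 3 4; 1 -1 0)], sign=+1
⇒ 4πI² = 2/7
I = (+1)√(2/7/(4π)) = 0.15078601

0.150786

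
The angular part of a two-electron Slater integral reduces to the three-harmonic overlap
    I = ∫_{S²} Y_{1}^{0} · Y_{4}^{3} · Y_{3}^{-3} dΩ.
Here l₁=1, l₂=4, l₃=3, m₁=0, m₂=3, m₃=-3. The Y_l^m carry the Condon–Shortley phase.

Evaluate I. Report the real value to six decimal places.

m-sum 0 ✓  L=8 even ✓  3≤3≤5 ✓
Π(2lᵢ+1) = 3×9×7 = 189
triangle coeff Δ(1,4,3) = 1/252
Σ_t [1,1]: t=1:−1/36 = -1/36
(3j)²=4/63 [(1 4 3; 0 0 0)], sign=+1
Σ_t [1,1]: t=1:−1/720 = -1/720
(3j)²=1/36 [(1 4 3; 0 3 -3)], sign=-1
⇒ 4πI² = 1/3
I = (-1)√(1/3/(4π)) = -0.16286750

-0.162868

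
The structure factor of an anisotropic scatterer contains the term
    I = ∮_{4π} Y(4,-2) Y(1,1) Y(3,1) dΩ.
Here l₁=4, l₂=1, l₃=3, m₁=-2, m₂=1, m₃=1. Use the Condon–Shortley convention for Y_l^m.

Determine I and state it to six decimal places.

Checks pass: Σm=0; 8 even; l₃=3∈[3,5].
(2·4+1)(2·1+1)(2·3+1) = 189
Δ: 2! 6! 0! / 9! → 1/252
sum: t=1:−1/36 = -1/36
3j²(4 1 3; 0 0 0) = Δ·Π!·Σ² = 4/63  (sign +1)
sum: t=2:+1/96 = 1/96
3j²(4 1 3; -2 1 1) = Δ·Π!·Σ² = 5/84  (sign +1)
combine: 4πI² = 189·4/63·5/84 = 5/7
take √, sign +1: I = 0.23841361

0.238414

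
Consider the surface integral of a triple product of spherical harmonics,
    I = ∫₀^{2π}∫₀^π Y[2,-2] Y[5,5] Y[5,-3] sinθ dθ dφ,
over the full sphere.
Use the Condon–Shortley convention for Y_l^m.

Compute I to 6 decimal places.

Checks pass: Σm=0; 12 even; l₃=5∈[3,7].
(2·2+1)(2·5+1)(2·5+1) = 605
Δ: 2! 2! 8! / 13! → 1/38610
sum: t=0:+1/2880 t=1:−1/576 t=2:+1/2880 = -1/960
3j²(2 5 5; 0 0 0) = Δ·Π!·Σ² = 10/429  (sign +1)
sum: t=2:+1/161280 = 1/161280
3j²(2 5 5; -2 5 -3) = Δ·Π!·Σ² = 1/143  (sign +1)
combine: 4πI² = 605·10/429·1/143 = 50/507
take √, sign +1: I = 0.08858824

0.088588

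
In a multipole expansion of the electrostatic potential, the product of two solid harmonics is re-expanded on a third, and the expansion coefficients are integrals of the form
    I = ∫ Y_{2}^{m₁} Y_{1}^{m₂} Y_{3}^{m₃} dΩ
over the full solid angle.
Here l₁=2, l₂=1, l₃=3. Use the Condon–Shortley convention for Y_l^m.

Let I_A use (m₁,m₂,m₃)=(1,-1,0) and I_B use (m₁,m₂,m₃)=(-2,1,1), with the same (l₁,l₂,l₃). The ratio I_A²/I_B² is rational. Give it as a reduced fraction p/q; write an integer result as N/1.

l's match ⇒ only the (l;m) 3-j factors differ between A and B.
A: triangle coeff Δ(2,1,3) = 1/105; Σ_t [0,0]: t=0:+1/12 = 1/12; (3j)²=1/35 [(2 1 3; 1 -1 0)], sign=-1
B: triangle coeff Δ(2,1,3) = 1/105; Σ_t [0,0]: t=0:+1/48 = 1/48; (3j)²=1/105 [(2 1 3; -2 1 1)], sign=+1
I_A²/I_B² = (1/35)/(1/105) = 3/1

3/1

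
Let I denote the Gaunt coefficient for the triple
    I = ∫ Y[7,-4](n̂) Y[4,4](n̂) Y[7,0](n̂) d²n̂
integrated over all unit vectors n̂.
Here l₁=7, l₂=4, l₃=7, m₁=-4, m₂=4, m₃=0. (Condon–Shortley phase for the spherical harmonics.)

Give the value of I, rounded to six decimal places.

0.148272

Rules hold: Σm=0, L=18 even, 3≤7≤11.
N = 15·9·15 = 2025
Δ = 4!·10!·4!/19! = 1/58198140
Racah Σ t=0..4: t=0:+1/17418240 t=1:−1/622080 t=2:+1/230400 t=3:−1/622080 t=4:+1/17418240 = 1/806400
⇒ 3j(7 4 7; 0 0 0)² = 2268/230945, sgn -1
Racah Σ t=4..4: t=4:+1/17418240 = 1/17418240
⇒ 3j(7 4 7; -4 4 0)² = 175/12597, sgn -1
4πI² = N·(3j₀)²·(3jₘ)² = 53581500/193947611
I = +1·√(0.276268/4π) = 0.14827239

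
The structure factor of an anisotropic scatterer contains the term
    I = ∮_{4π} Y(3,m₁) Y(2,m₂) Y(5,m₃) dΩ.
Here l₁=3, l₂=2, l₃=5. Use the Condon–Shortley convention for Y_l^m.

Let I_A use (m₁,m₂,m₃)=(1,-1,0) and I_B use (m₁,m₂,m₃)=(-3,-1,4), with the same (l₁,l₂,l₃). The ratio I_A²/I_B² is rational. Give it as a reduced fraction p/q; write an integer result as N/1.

25/42

Same 3,2,5: normalisation and zero-m 3j drop out of the ratio.
A: Δ: 0! 6! 4! / 11! → 1/2310; sum: t=0:+1/288 = 1/288; 3j²(3 2 5; 1 -1 0) = Δ·Π!·Σ² = 5/231  (sign -1)
B: Δ: 0! 6! 4! / 11! → 1/2310; sum: t=0:+1/4320 = 1/4320; 3j²(3 2 5; -3 -1 4) = Δ·Π!·Σ² = 2/55  (sign -1)
I_A²/I_B² = (5/231)/(2/55) = 25/42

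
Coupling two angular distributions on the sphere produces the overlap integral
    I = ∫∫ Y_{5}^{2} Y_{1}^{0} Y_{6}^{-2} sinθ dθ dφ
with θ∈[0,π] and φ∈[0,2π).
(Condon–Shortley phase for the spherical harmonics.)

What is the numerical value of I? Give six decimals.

0.231133

m-sum 0 ✓  L=12 even ✓  4≤6≤6 ✓
Π(2lᵢ+1) = 11×3×13 = 429
triangle coeff Δ(5,1,6) = 1/858
Σ_t [0,0]: t=0:+1/14400 = 1/14400
(3j)²=6/143 [(5 1 6; 0 0 0)], sign=+1
Σ_t [0,0]: t=0:+1/30240 = 1/30240
(3j)²=16/429 [(5 1 6; 2 0 -2)], sign=+1
⇒ 4πI² = 96/143
I = (+1)√(96/143/(4π)) = 0.23113338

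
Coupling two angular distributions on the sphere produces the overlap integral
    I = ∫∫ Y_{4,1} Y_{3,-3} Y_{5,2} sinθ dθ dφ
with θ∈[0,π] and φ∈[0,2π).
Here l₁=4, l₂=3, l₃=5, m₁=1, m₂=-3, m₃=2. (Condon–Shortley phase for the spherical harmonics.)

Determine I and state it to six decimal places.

-0.179179

m-sum 0 ✓  L=12 even ✓  1≤5≤7 ✓
Π(2lᵢ+1) = 9×7×11 = 693
triangle coeff Δ(4,3,5) = 1/180180
Σ_t [0,2]: t=0:+1/576 t=1:−1/144 t=2:+1/576 = -1/288
(3j)²=20/1001 [(4 3 5; 0 0 0)], sign=+1
Σ_t [0,0]: t=0:+1/1728 = 1/1728
(3j)²=25/858 [(4 3 5; 1 -3 2)], sign=-1
⇒ 4πI² = 750/1859
I = (-1)√(750/1859/(4π)) = -0.17917854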